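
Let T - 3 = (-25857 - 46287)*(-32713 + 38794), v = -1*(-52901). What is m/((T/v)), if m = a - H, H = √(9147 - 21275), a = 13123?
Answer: -694219823/438707661 + 211604*I*√758/438707661 ≈ -1.5824 + 0.01328*I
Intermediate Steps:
H = 4*I*√758 (H = √(-12128) = 4*I*√758 ≈ 110.13*I)
m = 13123 - 4*I*√758 ≈ 13123.0 - 110.13*I
v = 52901
T = -438707661 (T = 3 + (-25857 - 46287)*(-32713 + 38794) = 3 - 72144*6081 = 3 - 438707664 = -438707661)
m/((T/v)) = (13123 - 4*I*√758)/((-438707661/52901)) = (13123 - 4*I*√758)/((-438707661*1/52901)) = (13123 - 4*I*√758)/(-438707661/52901) = (13123 - 4*I*√758)*(-52901/438707661) = -694219823/438707661 + 211604*I*√758/438707661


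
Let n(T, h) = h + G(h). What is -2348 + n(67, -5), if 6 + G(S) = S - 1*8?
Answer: -2372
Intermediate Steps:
G(S) = -14 + S (G(S) = -6 + (S - 1*8) = -6 + (S - 8) = -6 + (-8 + S) = -14 + S)
n(T, h) = -14 + 2*h (n(T, h) = h + (-14 + h) = -14 + 2*h)
-2348 + n(67, -5) = -2348 + (-14 + 2*(-5)) = -2348 + (-14 - 10) = -2348 - 24 = -2372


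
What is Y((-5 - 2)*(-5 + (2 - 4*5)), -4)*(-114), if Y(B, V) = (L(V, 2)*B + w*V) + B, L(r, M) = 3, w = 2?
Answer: -72504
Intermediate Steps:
Y(B, V) = 2*V + 4*B (Y(B, V) = (3*B + 2*V) + B = (2*V + 3*B) + B = 2*V + 4*B)
Y((-5 - 2)*(-5 + (2 - 4*5)), -4)*(-114) = (2*(-4) + 4*((-5 - 2)*(-5 + (2 - 4*5))))*(-114) = (-8 + 4*(-7*(-5 + (2 - 20))))*(-114) = (-8 + 4*(-7*(-5 - 18)))*(-114) = (-8 + 4*(-7*(-23)))*(-114) = (-8 + 4*161)*(-114) = (-8 + 644)*(-114) = 636*(-114) = -72504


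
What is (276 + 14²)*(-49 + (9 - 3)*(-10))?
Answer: -51448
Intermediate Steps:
(276 + 14²)*(-49 + (9 - 3)*(-10)) = (276 + 196)*(-49 + 6*(-10)) = 472*(-49 - 60) = 472*(-109) = -51448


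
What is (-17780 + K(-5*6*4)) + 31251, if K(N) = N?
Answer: 13351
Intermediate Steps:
(-17780 + K(-5*6*4)) + 31251 = (-17780 - 5*6*4) + 31251 = (-17780 - 30*4) + 31251 = (-17780 - 120) + 31251 = -17900 + 31251 = 13351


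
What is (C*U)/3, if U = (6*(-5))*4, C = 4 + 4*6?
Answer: -1120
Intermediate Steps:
C = 28 (C = 4 + 24 = 28)
U = -120 (U = -30*4 = -120)
(C*U)/3 = (28*(-120))/3 = -3360*1/3 = -1120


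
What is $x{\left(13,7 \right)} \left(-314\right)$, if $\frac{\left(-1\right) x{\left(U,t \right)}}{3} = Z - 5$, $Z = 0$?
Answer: $-4710$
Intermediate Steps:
$x{\left(U,t \right)} = 15$ ($x{\left(U,t \right)} = - 3 \left(0 - 5\right) = \left(-3\right) \left(-5\right) = 15$)
$x{\left(13,7 \right)} \left(-314\right) = 15 \left(-314\right) = -4710$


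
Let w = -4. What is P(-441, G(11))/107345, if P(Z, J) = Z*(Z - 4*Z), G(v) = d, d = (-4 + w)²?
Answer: -83349/15335 ≈ -5.4352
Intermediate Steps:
d = 64 (d = (-4 - 4)² = (-8)² = 64)
G(v) = 64
P(Z, J) = -3*Z² (P(Z, J) = Z*(-3*Z) = -3*Z²)
P(-441, G(11))/107345 = -3*(-441)²/107345 = -3*194481*(1/107345) = -583443*1/107345 = -83349/15335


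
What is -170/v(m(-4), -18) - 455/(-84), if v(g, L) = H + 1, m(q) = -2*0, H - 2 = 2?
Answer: -343/12 ≈ -28.583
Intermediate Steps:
H = 4 (H = 2 + 2 = 4)
m(q) = 0
v(g, L) = 5 (v(g, L) = 4 + 1 = 5)
-170/v(m(-4), -18) - 455/(-84) = -170/5 - 455/(-84) = -170*1/5 - 455*(-1/84) = -34 + 65/12 = -343/12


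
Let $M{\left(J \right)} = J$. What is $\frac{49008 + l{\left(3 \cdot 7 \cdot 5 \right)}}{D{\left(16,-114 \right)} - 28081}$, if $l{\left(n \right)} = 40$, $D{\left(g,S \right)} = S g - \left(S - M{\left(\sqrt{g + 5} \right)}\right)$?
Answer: $- \frac{365297242}{221875915} - \frac{12262 \sqrt{21}}{221875915} \approx -1.6467$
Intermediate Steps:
$D{\left(g,S \right)} = \sqrt{5 + g} - S + S g$ ($D{\left(g,S \right)} = S g - \left(S - \sqrt{g + 5}\right) = S g - \left(S - \sqrt{5 + g}\right) = \sqrt{5 + g} - S + S g$)
$\frac{49008 + l{\left(3 \cdot 7 \cdot 5 \right)}}{D{\left(16,-114 \right)} - 28081} = \frac{49008 + 40}{\left(\sqrt{5 + 16} - -114 - 1824\right) - 28081} = \frac{49048}{\left(\sqrt{21} + 114 - 1824\right) - 28081} = \frac{49048}{\left(-1710 + \sqrt{21}\right) - 28081} = \frac{49048}{-29791 + \sqrt{21}}$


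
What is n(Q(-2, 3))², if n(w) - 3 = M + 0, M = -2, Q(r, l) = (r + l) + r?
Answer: 1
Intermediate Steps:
Q(r, l) = l + 2*r (Q(r, l) = (l + r) + r = l + 2*r)
n(w) = 1 (n(w) = 3 + (-2 + 0) = 3 - 2 = 1)
n(Q(-2, 3))² = 1² = 1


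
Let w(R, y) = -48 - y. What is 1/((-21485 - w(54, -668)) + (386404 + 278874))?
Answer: 1/643173 ≈ 1.5548e-6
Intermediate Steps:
1/((-21485 - w(54, -668)) + (386404 + 278874)) = 1/((-21485 - (-48 - 1*(-668))) + (386404 + 278874)) = 1/((-21485 - (-48 + 668)) + 665278) = 1/((-21485 - 1*620) + 665278) = 1/((-21485 - 620) + 665278) = 1/(-22105 + 665278) = 1/643173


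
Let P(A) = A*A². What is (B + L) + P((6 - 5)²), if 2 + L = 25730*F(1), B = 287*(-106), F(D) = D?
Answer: -4693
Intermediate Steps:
B = -30422
P(A) = A³
L = 25728 (L = -2 + 25730*1 = -2 + 25730 = 25728)
(B + L) + P((6 - 5)²) = (-30422 + 25728) + ((6 - 5)²)³ = -4694 + (1²)³ = -4694 + 1³ = -4694 + 1 = -4693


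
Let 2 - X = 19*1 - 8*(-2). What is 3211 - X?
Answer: 3244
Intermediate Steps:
X = -33 (X = 2 - (19*1 - 8*(-2)) = 2 - (19 + 16) = 2 - 1*35 = 2 - 35 = -33)
3211 - X = 3211 - 1*(-33) = 3211 + 33 = 3244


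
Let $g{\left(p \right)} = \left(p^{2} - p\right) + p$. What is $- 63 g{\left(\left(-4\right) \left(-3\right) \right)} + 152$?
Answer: $-8920$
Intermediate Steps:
$g{\left(p \right)} = p^{2}$
$- 63 g{\left(\left(-4\right) \left(-3\right) \right)} + 152 = - 63 \left(\left(-4\right) \left(-3\right)\right)^{2} + 152 = - 63 \cdot 12^{2} + 152 = \left(-63\right) 144 + 152 = -9072 + 152 = -8920$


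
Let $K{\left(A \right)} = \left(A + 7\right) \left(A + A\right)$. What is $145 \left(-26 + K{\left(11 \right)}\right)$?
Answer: $53650$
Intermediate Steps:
$K{\left(A \right)} = 2 A \left(7 + A\right)$ ($K{\left(A \right)} = \left(7 + A\right) 2 A = 2 A \left(7 + A\right)$)
$145 \left(-26 + K{\left(11 \right)}\right) = 145 \left(-26 + 2 \cdot 11 \left(7 + 11\right)\right) = 145 \left(-26 + 2 \cdot 11 \cdot 18\right) = 145 \left(-26 + 396\right) = 145 \cdot 370 = 53650$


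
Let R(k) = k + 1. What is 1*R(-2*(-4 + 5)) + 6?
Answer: 5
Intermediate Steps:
R(k) = 1 + k
1*R(-2*(-4 + 5)) + 6 = 1*(1 - 2*(-4 + 5)) + 6 = 1*(1 - 2*1) + 6 = 1*(1 - 2) + 6 = 1*(-1) + 6 = -1 + 6 = 5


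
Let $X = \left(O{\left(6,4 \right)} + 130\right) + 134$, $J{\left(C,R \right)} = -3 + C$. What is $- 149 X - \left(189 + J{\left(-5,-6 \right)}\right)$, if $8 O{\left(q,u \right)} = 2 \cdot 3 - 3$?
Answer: $- \frac{316583}{8} \approx -39573.0$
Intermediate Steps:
$O{\left(q,u \right)} = \frac{3}{8}$ ($O{\left(q,u \right)} = \frac{2 \cdot 3 - 3}{8} = \frac{6 - 3}{8} = \frac{1}{8} \cdot 3 = \frac{3}{8}$)
$X = \frac{2115}{8}$ ($X = \left(\frac{3}{8} + 130\right) + 134 = \frac{1043}{8} + 134 = \frac{2115}{8} \approx 264.38$)
$- 149 X - \left(189 + J{\left(-5,-6 \right)}\right) = \left(-149\right) \frac{2115}{8} - 181 = - \frac{315135}{8} - 181 = - \frac{316583}{8}$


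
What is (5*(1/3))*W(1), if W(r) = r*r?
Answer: 5/3 ≈ 1.6667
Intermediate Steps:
W(r) = r²
(5*(1/3))*W(1) = (5*(1/3))*1² = (5*(1*(⅓)))*1 = (5*(⅓))*1 = (5/3)*1 = 5/3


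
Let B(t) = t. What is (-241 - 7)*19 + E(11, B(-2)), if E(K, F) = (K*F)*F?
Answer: -4668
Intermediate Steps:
E(K, F) = K*F**2 (E(K, F) = (F*K)*F = K*F**2)
(-241 - 7)*19 + E(11, B(-2)) = (-241 - 7)*19 + 11*(-2)**2 = -248*19 + 11*4 = -4712 + 44 = -4668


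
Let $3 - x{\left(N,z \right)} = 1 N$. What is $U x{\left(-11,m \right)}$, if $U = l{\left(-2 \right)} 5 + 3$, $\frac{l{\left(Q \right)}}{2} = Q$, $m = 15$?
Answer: $-238$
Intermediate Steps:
$l{\left(Q \right)} = 2 Q$
$x{\left(N,z \right)} = 3 - N$ ($x{\left(N,z \right)} = 3 - 1 N = 3 - N$)
$U = -17$ ($U = 2 \left(-2\right) 5 + 3 = \left(-4\right) 5 + 3 = -20 + 3 = -17$)
$U x{\left(-11,m \right)} = - 17 \left(3 - -11\right) = - 17 \left(3 + 11\right) = \left(-17\right) 14 = -238$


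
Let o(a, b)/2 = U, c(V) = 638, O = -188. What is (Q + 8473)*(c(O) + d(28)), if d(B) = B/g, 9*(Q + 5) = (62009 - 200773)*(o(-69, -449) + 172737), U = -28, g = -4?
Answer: -15119914775432/9 ≈ -1.6800e+12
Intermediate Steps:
o(a, b) = -56 (o(a, b) = 2*(-28) = -56)
Q = -23961906329/9 (Q = -5 + ((62009 - 200773)*(-56 + 172737))/9 = -5 + (-138764*172681)/9 = -5 + (1/9)*(-23961906284) = -5 - 23961906284/9 = -23961906329/9 ≈ -2.6624e+9)
d(B) = -B/4 (d(B) = B/(-4) = B*(-1/4) = -B/4)
(Q + 8473)*(c(O) + d(28)) = (-23961906329/9 + 8473)*(638 - 1/4*28) = -23961830072*(638 - 7)/9 = -23961830072/9*631 = -15119914775432/9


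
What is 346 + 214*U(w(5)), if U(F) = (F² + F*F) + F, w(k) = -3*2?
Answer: 14470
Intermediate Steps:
w(k) = -6
U(F) = F + 2*F² (U(F) = (F² + F²) + F = 2*F² + F = F + 2*F²)
346 + 214*U(w(5)) = 346 + 214*(-6*(1 + 2*(-6))) = 346 + 214*(-6*(1 - 12)) = 346 + 214*(-6*(-11)) = 346 + 214*66 = 346 + 14124 = 14470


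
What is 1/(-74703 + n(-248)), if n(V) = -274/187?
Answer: -187/13969735 ≈ -1.3386e-5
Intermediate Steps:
n(V) = -274/187 (n(V) = -274*1/187 = -274/187)
1/(-74703 + n(-248)) = 1/(-74703 - 274/187) = 1/(-13969735/187) = -187/13969735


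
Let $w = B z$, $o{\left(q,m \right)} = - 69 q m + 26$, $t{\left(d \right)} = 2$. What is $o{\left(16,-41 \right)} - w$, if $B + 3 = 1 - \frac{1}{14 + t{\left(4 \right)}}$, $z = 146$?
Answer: $\frac{364729}{8} \approx 45591.0$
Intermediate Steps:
$B = - \frac{33}{16}$ ($B = -3 + \left(1 - \frac{1}{14 + 2}\right) = -3 + \left(1 - \frac{1}{16}\right) = -3 + \frac{15}{16} = - \frac{33}{16} \approx -2.0625$)
$o{\left(q,m \right)} = 26 - 69 m q$ ($o{\left(q,m \right)} = - 69 m q + 26 = 26 - 69 m q$)
$w = - \frac{2409}{8}$ ($w = \left(- \frac{33}{16}\right) 146 = - \frac{2409}{8} \approx -301.13$)
$o{\left(16,-41 \right)} - w = \left(26 - \left(-2829\right) 16\right) - - \frac{2409}{8} = \left(26 + 45264\right) + \frac{2409}{8} = 45290 + \frac{2409}{8} = \frac{364729}{8}$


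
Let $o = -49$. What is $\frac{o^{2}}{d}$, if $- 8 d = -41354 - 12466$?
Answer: $\frac{4802}{13455} \approx 0.35689$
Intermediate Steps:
$d = \frac{13455}{2}$ ($d = - \frac{-41354 - 12466}{8} = \left(- \frac{1}{8}\right) \left(-53820\right) = \frac{13455}{2} \approx 6727.5$)
$\frac{o^{2}}{d} = \frac{\left(-49\right)^{2}}{\frac{13455}{2}} = 2401 \cdot \frac{2}{13455} = \frac{4802}{13455}$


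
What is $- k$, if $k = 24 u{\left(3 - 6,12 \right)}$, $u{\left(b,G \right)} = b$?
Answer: $72$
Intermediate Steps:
$k = -72$ ($k = 24 \left(3 - 6\right) = 24 \left(-3\right) = -72$)
$- k = \left(-1\right) \left(-72\right) = 72$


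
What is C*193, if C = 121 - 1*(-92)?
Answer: 41109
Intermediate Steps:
C = 213 (C = 121 + 92 = 213)
C*193 = 213*193 = 41109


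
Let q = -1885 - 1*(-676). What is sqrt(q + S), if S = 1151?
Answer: I*sqrt(58) ≈ 7.6158*I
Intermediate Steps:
q = -1209 (q = -1885 + 676 = -1209)
sqrt(q + S) = sqrt(-1209 + 1151) = sqrt(-58) = I*sqrt(58)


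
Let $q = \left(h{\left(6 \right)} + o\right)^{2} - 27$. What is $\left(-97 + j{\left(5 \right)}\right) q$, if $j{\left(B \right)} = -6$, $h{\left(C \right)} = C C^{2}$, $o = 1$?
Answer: $-4847386$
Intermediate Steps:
$h{\left(C \right)} = C^{3}$
$q = 47062$ ($q = \left(6^{3} + 1\right)^{2} - 27 = \left(216 + 1\right)^{2} - 27 = 217^{2} - 27 = 47089 - 27 = 47062$)
$\left(-97 + j{\left(5 \right)}\right) q = \left(-97 - 6\right) 47062 = \left(-103\right) 47062 = -4847386$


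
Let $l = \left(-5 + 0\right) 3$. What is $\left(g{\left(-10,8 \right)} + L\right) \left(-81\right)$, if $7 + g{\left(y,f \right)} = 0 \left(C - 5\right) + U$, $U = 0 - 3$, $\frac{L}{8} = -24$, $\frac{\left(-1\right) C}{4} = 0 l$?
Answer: $16362$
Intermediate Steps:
$l = -15$ ($l = \left(-5\right) 3 = -15$)
$C = 0$ ($C = - 4 \cdot 0 \left(-15\right) = \left(-4\right) 0 = 0$)
$L = -192$ ($L = 8 \left(-24\right) = -192$)
$U = -3$ ($U = 0 - 3 = -3$)
$g{\left(y,f \right)} = -10$ ($g{\left(y,f \right)} = -7 - \left(3 + 0 \left(0 - 5\right)\right) = -7 + \left(0 \left(-5\right) - 3\right) = -7 + \left(0 - 3\right) = -7 - 3 = -10$)
$\left(g{\left(-10,8 \right)} + L\right) \left(-81\right) = \left(-10 - 192\right) \left(-81\right) = \left(-202\right) \left(-81\right) = 16362$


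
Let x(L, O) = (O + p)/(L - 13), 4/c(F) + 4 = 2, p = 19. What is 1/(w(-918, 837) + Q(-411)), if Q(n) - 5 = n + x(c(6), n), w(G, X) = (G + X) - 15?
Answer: -15/7138 ≈ -0.0021014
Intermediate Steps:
w(G, X) = -15 + G + X
c(F) = -2 (c(F) = 4/(-4 + 2) = 4/(-2) = 4*(-½) = -2)
x(L, O) = (19 + O)/(-13 + L) (x(L, O) = (O + 19)/(L - 13) = (19 + O)/(-13 + L))
Q(n) = 56/15 + 14*n/15 (Q(n) = 5 + (n + (19 + n)/(-13 - 2)) = 5 + (n + (19 + n)/(-15)) = 5 + (n - (19 + n)/15) = 5 + (n + (-19/15 - n/15)) = 5 + (-19/15 + 14*n/15) = 56/15 + 14*n/15)
1/(w(-918, 837) + Q(-411)) = 1/((-15 - 918 + 837) + (56/15 + (14/15)*(-411))) = 1/(-96 + (56/15 - 1918/5)) = 1/(-96 - 5698/15) = 1/(-7138/15) = -15/7138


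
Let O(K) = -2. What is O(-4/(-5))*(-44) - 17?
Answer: 71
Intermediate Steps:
O(-4/(-5))*(-44) - 17 = -2*(-44) - 17 = 88 - 17 = 71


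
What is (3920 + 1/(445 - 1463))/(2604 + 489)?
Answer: 3990559/3148674 ≈ 1.2674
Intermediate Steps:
(3920 + 1/(445 - 1463))/(2604 + 489) = (3920 + 1/(-1018))/3093 = (3920 - 1/1018)*(1/3093) = (3990559/1018)*(1/3093) = 3990559/3148674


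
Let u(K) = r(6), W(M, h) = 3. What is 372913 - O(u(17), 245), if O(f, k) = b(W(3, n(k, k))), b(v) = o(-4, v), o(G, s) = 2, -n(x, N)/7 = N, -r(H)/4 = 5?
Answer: 372911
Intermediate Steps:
r(H) = -20 (r(H) = -4*5 = -20)
n(x, N) = -7*N
b(v) = 2
u(K) = -20
O(f, k) = 2
372913 - O(u(17), 245) = 372913 - 1*2 = 372913 - 2 = 372911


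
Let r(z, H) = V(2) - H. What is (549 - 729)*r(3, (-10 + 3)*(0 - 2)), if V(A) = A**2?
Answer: 1800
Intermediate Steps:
r(z, H) = 4 - H (r(z, H) = 2**2 - H = 4 - H)
(549 - 729)*r(3, (-10 + 3)*(0 - 2)) = (549 - 729)*(4 - (-10 + 3)*(0 - 2)) = -180*(4 - (-7)*(-2)) = -180*(4 - 1*14) = -180*(4 - 14) = -180*(-10) = 1800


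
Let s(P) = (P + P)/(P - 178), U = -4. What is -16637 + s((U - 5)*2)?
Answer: -815204/49 ≈ -16637.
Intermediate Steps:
s(P) = 2*P/(-178 + P) (s(P) = (2*P)/(-178 + P) = 2*P/(-178 + P))
-16637 + s((U - 5)*2) = -16637 + 2*((-4 - 5)*2)/(-178 + (-4 - 5)*2) = -16637 + 2*(-9*2)/(-178 - 9*2) = -16637 + 2*(-18)/(-178 - 18) = -16637 + 2*(-18)/(-196) = -16637 + 2*(-18)*(-1/196) = -16637 + 9/49 = -815204/49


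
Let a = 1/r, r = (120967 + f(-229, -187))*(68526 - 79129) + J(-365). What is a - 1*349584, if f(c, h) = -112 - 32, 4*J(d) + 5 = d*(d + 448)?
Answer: -447849910360897/1281093844 ≈ -3.4958e+5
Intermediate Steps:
J(d) = -5/4 + d*(448 + d)/4 (J(d) = -5/4 + (d*(d + 448))/4 = -5/4 + (d*(448 + d))/4 = -5/4 + d*(448 + d)/4)
f(c, h) = -144
r = -1281093844 (r = (120967 - 144)*(68526 - 79129) + (-5/4 + 112*(-365) + (¼)*(-365)²) = 120823*(-10603) + (-5/4 - 40880 + (¼)*133225) = -1281086269 + (-5/4 - 40880 + 133225/4) = -1281086269 - 7575 = -1281093844)
a = -1/1281093844 (a = 1/(-1281093844) = -1/1281093844 ≈ -7.8058e-10)
a - 1*349584 = -1/1281093844 - 1*349584 = -1/1281093844 - 349584 = -447849910360897/1281093844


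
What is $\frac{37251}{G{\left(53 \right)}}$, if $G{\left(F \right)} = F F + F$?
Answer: $\frac{4139}{318} \approx 13.016$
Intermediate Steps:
$G{\left(F \right)} = F + F^{2}$ ($G{\left(F \right)} = F^{2} + F = F + F^{2}$)
$\frac{37251}{G{\left(53 \right)}} = \frac{37251}{53 \left(1 + 53\right)} = \frac{37251}{53 \cdot 54} = \frac{37251}{2862} = 37251 \cdot \frac{1}{2862} = \frac{4139}{318}$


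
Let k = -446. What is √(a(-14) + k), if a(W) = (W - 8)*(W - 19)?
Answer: 2*√70 ≈ 16.733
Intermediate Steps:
a(W) = (-19 + W)*(-8 + W) (a(W) = (-8 + W)*(-19 + W) = (-19 + W)*(-8 + W))
√(a(-14) + k) = √((152 + (-14)² - 27*(-14)) - 446) = √((152 + 196 + 378) - 446) = √(726 - 446) = √280 = 2*√70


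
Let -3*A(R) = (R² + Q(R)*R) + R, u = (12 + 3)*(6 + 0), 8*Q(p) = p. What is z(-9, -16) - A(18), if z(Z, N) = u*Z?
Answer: -1365/2 ≈ -682.50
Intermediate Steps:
Q(p) = p/8
u = 90 (u = 15*6 = 90)
A(R) = -3*R²/8 - R/3 (A(R) = -((R² + (R/8)*R) + R)/3 = -((R² + R²/8) + R)/3 = -(9*R²/8 + R)/3 = -(R + 9*R²/8)/3 = -3*R²/8 - R/3)
z(Z, N) = 90*Z
z(-9, -16) - A(18) = 90*(-9) - (-1)*18*(8 + 9*18)/24 = -810 - (-1)*18*(8 + 162)/24 = -810 - (-1)*18*170/24 = -810 - 1*(-255/2) = -810 + 255/2 = -1365/2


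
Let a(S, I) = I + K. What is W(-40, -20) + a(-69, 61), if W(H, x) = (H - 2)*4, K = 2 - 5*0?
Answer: -105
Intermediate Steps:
K = 2 (K = 2 + 0 = 2)
a(S, I) = 2 + I (a(S, I) = I + 2 = 2 + I)
W(H, x) = -8 + 4*H (W(H, x) = (-2 + H)*4 = -8 + 4*H)
W(-40, -20) + a(-69, 61) = (-8 + 4*(-40)) + (2 + 61) = (-8 - 160) + 63 = -168 + 63 = -105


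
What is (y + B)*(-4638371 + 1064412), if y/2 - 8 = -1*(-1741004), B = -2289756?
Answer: -4261116949012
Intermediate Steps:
y = 3482024 (y = 16 + 2*(-1*(-1741004)) = 16 + 2*1741004 = 16 + 3482008 = 3482024)
(y + B)*(-4638371 + 1064412) = (3482024 - 2289756)*(-4638371 + 1064412) = 1192268*(-3573959) = -4261116949012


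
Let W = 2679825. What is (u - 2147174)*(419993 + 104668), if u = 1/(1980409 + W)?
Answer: -5249932824343890615/4660234 ≈ -1.1265e+12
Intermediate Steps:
u = 1/4660234 (u = 1/(1980409 + 2679825) = 1/4660234 ≈ 2.1458e-7)
(u - 2147174)*(419993 + 104668) = (1/4660234 - 2147174)*(419993 + 104668) = -10006333278715/4660234*524661 = -5249932824343890615/4660234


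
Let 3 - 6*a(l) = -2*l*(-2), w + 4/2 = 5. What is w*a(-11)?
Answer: 47/2 ≈ 23.500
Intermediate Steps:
w = 3 (w = -2 + 5 = 3)
a(l) = 1/2 - 2*l/3 (a(l) = 1/2 - (-2*l)*(-2)/6 = 1/2 - 2*l/3)
w*a(-11) = 3*(1/2 - 2/3*(-11)) = 3*(1/2 + 22/3) = 3*(47/6) = 47/2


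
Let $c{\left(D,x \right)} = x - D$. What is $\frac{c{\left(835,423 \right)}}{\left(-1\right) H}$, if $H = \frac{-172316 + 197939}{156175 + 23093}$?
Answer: $\frac{24619472}{8541} \approx 2882.5$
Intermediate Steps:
$H = \frac{8541}{59756}$ ($H = \frac{25623}{179268} = 25623 \cdot \frac{1}{179268} = \frac{8541}{59756} \approx 0.14293$)
$\frac{c{\left(835,423 \right)}}{\left(-1\right) H} = \frac{423 - 835}{\left(-1\right) \frac{8541}{59756}} = \frac{423 - 835}{- \frac{8541}{59756}} = \left(-412\right) \left(- \frac{59756}{8541}\right) = \frac{24619472}{8541}$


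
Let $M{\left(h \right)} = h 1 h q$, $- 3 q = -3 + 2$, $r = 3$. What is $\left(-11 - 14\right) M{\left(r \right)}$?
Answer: $-75$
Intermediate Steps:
$q = \frac{1}{3}$ ($q = - \frac{-3 + 2}{3} = \left(- \frac{1}{3}\right) \left(-1\right) = \frac{1}{3} \approx 0.33333$)
$M{\left(h \right)} = \frac{h^{2}}{3}$ ($M{\left(h \right)} = h 1 h \frac{1}{3} = h h \frac{1}{3} = h^{2} \cdot \frac{1}{3} = \frac{h^{2}}{3}$)
$\left(-11 - 14\right) M{\left(r \right)} = \left(-11 - 14\right) \frac{3^{2}}{3} = \left(-11 - 14\right) \frac{1}{3} \cdot 9 = \left(-25\right) 3 = -75$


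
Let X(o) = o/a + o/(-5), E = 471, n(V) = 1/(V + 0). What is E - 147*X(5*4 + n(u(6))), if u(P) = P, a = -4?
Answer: 72201/40 ≈ 1805.0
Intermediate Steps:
n(V) = 1/V
X(o) = -9*o/20 (X(o) = o/(-4) + o/(-5) = o*(-1/4) + o*(-1/5) = -o/4 - o/5 = -9*o/20)
E - 147*X(5*4 + n(u(6))) = 471 - (-1323)*(5*4 + 1/6)/20 = 471 - (-1323)*(20 + 1/6)/20 = 471 - (-1323)*121/(20*6) = 471 - 147*(-363/40) = 471 + 53361/40 = 72201/40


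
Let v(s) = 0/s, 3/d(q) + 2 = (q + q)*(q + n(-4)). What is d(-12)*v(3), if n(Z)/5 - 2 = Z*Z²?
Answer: 0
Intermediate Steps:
n(Z) = 10 + 5*Z³ (n(Z) = 10 + 5*(Z*Z²) = 10 + 5*Z³)
d(q) = 3/(-2 + 2*q*(-310 + q)) (d(q) = 3/(-2 + (q + q)*(q + (10 + 5*(-4)³))) = 3/(-2 + (2*q)*(q + (10 + 5*(-64)))) = 3/(-2 + (2*q)*(q + (10 - 320))) = 3/(-2 + (2*q)*(q - 310)) = 3/(-2 + (2*q)*(-310 + q)) = 3/(-2 + 2*q*(-310 + q)))
v(s) = 0
d(-12)*v(3) = (3/(2*(-1 + (-12)² - 310*(-12))))*0 = (3/(2*(-1 + 144 + 3720)))*0 = ((3/2)/3863)*0 = ((3/2)*(1/3863))*0 = (3/7726)*0 = 0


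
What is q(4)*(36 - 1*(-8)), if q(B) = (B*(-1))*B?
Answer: -704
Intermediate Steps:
q(B) = -B² (q(B) = (-B)*B = -B²)
q(4)*(36 - 1*(-8)) = (-1*4²)*(36 - 1*(-8)) = (-1*16)*(36 + 8) = -16*44 = -704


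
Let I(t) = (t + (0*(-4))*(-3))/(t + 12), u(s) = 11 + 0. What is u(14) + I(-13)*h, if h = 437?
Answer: 5692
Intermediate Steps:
u(s) = 11
I(t) = t/(12 + t) (I(t) = (t + 0*(-3))/(12 + t) = (t + 0)/(12 + t) = t/(12 + t))
u(14) + I(-13)*h = 11 - 13/(12 - 13)*437 = 11 - 13/(-1)*437 = 11 - 13*(-1)*437 = 11 + 13*437 = 11 + 5681 = 5692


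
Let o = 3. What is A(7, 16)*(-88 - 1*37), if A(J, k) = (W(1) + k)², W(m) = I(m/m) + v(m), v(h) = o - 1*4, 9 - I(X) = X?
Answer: -66125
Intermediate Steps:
I(X) = 9 - X
v(h) = -1 (v(h) = 3 - 1*4 = 3 - 4 = -1)
W(m) = 7 (W(m) = (9 - m/m) - 1 = (9 - 1*1) - 1 = (9 - 1) - 1 = 8 - 1 = 7)
A(J, k) = (7 + k)²
A(7, 16)*(-88 - 1*37) = (7 + 16)²*(-88 - 1*37) = 23²*(-88 - 37) = 529*(-125) = -66125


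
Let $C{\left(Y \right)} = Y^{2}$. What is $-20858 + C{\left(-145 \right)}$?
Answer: $167$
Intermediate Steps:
$-20858 + C{\left(-145 \right)} = -20858 + \left(-145\right)^{2} = -20858 + 21025 = 167$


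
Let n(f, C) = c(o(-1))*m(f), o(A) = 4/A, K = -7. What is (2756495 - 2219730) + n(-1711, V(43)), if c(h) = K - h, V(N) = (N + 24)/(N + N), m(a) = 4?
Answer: 536753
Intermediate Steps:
V(N) = (24 + N)/(2*N) (V(N) = (24 + N)/((2*N)) = (24 + N)*(1/(2*N)) = (24 + N)/(2*N))
c(h) = -7 - h
n(f, C) = -12 (n(f, C) = (-7 - 4/(-1))*4 = (-7 - 4*(-1))*4 = (-7 - 1*(-4))*4 = (-7 + 4)*4 = -3*4 = -12)
(2756495 - 2219730) + n(-1711, V(43)) = (2756495 - 2219730) - 12 = 536765 - 12 = 536753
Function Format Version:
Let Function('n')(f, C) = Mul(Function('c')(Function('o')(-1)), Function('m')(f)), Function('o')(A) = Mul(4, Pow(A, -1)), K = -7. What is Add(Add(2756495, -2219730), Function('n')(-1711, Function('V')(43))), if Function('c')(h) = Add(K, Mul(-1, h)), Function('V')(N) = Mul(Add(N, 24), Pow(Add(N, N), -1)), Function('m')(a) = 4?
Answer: 536753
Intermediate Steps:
Function('V')(N) = Mul(Rational(1, 2), Pow(N, -1), Add(24, N)) (Function('V')(N) = Mul(Add(24, N), Pow(Mul(2, N), -1)) = Mul(Add(24, N), Mul(Rational(1, 2), Pow(N, -1))) = Mul(Rational(1, 2), Pow(N, -1), Add(24, N)))
Function('c')(h) = Add(-7, Mul(-1, h))
Function('n')(f, C) = -12 (Function('n')(f, C) = Mul(Add(-7, Mul(-1, Mul(4, Pow(-1, -1)))), 4) = Mul(Add(-7, Mul(-1, Mul(4, -1))), 4) = Mul(Add(-7, Mul(-1, -4)), 4) = Mul(Add(-7, 4), 4) = Mul(-3, 4) = -12)
Add(Add(2756495, -2219730), Function('n')(-1711, Function('V')(43))) = Add(Add(2756495, -2219730), -12) = Add(536765, -12) = 536753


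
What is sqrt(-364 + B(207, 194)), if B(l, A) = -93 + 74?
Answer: I*sqrt(383) ≈ 19.57*I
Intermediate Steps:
B(l, A) = -19
sqrt(-364 + B(207, 194)) = sqrt(-364 - 19) = sqrt(-383) = I*sqrt(383)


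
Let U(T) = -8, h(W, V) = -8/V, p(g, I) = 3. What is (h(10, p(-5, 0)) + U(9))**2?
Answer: 1024/9 ≈ 113.78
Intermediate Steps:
(h(10, p(-5, 0)) + U(9))**2 = (-8/3 - 8)**2 = (-32/3)**2 = 1024/9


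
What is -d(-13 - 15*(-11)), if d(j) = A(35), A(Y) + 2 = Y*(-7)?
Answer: 247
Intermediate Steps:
A(Y) = -2 - 7*Y (A(Y) = -2 + Y*(-7) = -2 - 7*Y)
d(j) = -247 (d(j) = -2 - 7*35 = -2 - 245 = -247)
-d(-13 - 15*(-11)) = -1*(-247) = 247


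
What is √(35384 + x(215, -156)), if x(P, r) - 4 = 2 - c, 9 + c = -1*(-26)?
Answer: √35373 ≈ 188.08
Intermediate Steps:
c = 17 (c = -9 - 1*(-26) = -9 + 26 = 17)
x(P, r) = -11 (x(P, r) = 4 + (2 - 1*17) = 4 + (2 - 17) = 4 - 15 = -11)
√(35384 + x(215, -156)) = √(35384 - 11) = √35373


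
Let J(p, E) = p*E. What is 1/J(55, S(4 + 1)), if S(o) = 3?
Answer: 1/165 ≈ 0.0060606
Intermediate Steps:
J(p, E) = E*p
1/J(55, S(4 + 1)) = 1/(3*55) = 1/165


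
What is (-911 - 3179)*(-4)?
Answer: 16360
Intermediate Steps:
(-911 - 3179)*(-4) = -4090*(-4) = 16360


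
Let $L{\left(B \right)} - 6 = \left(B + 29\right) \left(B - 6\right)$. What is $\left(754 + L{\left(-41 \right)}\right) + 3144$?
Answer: $4468$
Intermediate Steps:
$L{\left(B \right)} = 6 + \left(-6 + B\right) \left(29 + B\right)$ ($L{\left(B \right)} = 6 + \left(B + 29\right) \left(B - 6\right) = 6 + \left(29 + B\right) \left(-6 + B\right) = 6 + \left(-6 + B\right) \left(29 + B\right)$)
$\left(754 + L{\left(-41 \right)}\right) + 3144 = \left(754 + \left(-168 + \left(-41\right)^{2} + 23 \left(-41\right)\right)\right) + 3144 = \left(754 - -570\right) + 3144 = \left(754 + 570\right) + 3144 = 1324 + 3144 = 4468$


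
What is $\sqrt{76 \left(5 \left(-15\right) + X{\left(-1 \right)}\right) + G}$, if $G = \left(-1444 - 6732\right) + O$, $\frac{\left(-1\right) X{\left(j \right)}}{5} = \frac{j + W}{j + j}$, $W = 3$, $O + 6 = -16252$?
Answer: $3 i \sqrt{3306} \approx 172.49 i$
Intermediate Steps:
$O = -16258$ ($O = -6 - 16252 = -16258$)
$X{\left(j \right)} = - \frac{5 \left(3 + j\right)}{2 j}$ ($X{\left(j \right)} = - 5 \frac{j + 3}{j + j} = - 5 \frac{3 + j}{2 j} = - \frac{5 \left(3 + j\right)}{2 j}$)
$G = -24434$ ($G = \left(-1444 - 6732\right) - 16258 = -8176 - 16258 = -24434$)
$\sqrt{76 \left(5 \left(-15\right) + X{\left(-1 \right)}\right) + G} = \sqrt{76 \left(5 \left(-15\right) + \frac{5 \left(-3 - -1\right)}{2 \left(-1\right)}\right) - 24434} = \sqrt{76 \left(-75 + \frac{5}{2} \left(-1\right) \left(-3 + 1\right)\right) - 24434} = \sqrt{76 \left(-75 + \frac{5}{2} \left(-1\right) \left(-2\right)\right) - 24434} = \sqrt{76 \left(-75 + 5\right) - 24434} = \sqrt{76 \left(-70\right) - 24434} = \sqrt{-5320 - 24434} = \sqrt{-29754} = 3 i \sqrt{3306}$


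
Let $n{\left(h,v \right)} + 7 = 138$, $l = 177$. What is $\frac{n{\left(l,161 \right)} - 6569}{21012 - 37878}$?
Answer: $\frac{1073}{2811} \approx 0.38171$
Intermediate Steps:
$n{\left(h,v \right)} = 131$ ($n{\left(h,v \right)} = -7 + 138 = 131$)
$\frac{n{\left(l,161 \right)} - 6569}{21012 - 37878} = \frac{131 - 6569}{21012 - 37878} = - \frac{6438}{-16866} = \left(-6438\right) \left(- \frac{1}{16866}\right) = \frac{1073}{2811}$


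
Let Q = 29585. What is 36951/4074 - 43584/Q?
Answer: 3146509/414190 ≈ 7.5968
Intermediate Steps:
36951/4074 - 43584/Q = 36951/4074 - 43584/29585 = 36951*(1/4074) - 43584*1/29585 = 12317/1358 - 43584/29585 = 3146509/414190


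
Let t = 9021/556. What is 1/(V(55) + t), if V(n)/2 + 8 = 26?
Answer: 556/29037 ≈ 0.019148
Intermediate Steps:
V(n) = 36 (V(n) = -16 + 2*26 = -16 + 52 = 36)
t = 9021/556 (t = 9021*(1/556) = 9021/556 ≈ 16.225)
1/(V(55) + t) = 1/(36 + 9021/556) = 1/(29037/556) = 556/29037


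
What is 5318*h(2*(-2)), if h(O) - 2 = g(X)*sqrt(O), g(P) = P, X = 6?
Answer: 10636 + 63816*I ≈ 10636.0 + 63816.0*I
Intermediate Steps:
h(O) = 2 + 6*sqrt(O)
5318*h(2*(-2)) = 5318*(2 + 6*sqrt(2*(-2))) = 5318*(2 + 6*sqrt(-4)) = 5318*(2 + 6*(2*I)) = 5318*(2 + 12*I) = 10636 + 63816*I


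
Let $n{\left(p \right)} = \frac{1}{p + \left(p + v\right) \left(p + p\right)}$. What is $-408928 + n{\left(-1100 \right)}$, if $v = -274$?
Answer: $- \frac{1235657737599}{3021700} \approx -4.0893 \cdot 10^{5}$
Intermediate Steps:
$n{\left(p \right)} = \frac{1}{p + 2 p \left(-274 + p\right)}$ ($n{\left(p \right)} = \frac{1}{p + \left(p - 274\right) \left(p + p\right)} = \frac{1}{p + \left(-274 + p\right) 2 p} = \frac{1}{p + 2 p \left(-274 + p\right)}$)
$-408928 + n{\left(-1100 \right)} = -408928 + \frac{1}{\left(-1100\right) \left(-547 + 2 \left(-1100\right)\right)} = -408928 - \frac{1}{1100 \left(-547 - 2200\right)} = -408928 - \frac{1}{1100 \left(-2747\right)} = -408928 - - \frac{1}{3021700} = -408928 + \frac{1}{3021700} = - \frac{1235657737599}{3021700}$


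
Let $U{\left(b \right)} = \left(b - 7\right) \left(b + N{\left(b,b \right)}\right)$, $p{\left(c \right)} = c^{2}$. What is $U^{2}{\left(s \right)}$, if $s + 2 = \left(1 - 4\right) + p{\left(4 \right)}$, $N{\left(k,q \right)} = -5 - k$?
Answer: $400$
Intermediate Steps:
$s = 11$ ($s = -2 + \left(\left(1 - 4\right) + 4^{2}\right) = -2 + \left(-3 + 16\right) = -2 + 13 = 11$)
$U{\left(b \right)} = 35 - 5 b$ ($U{\left(b \right)} = \left(b - 7\right) \left(b - \left(5 + b\right)\right) = \left(-7 + b\right) \left(-5\right) = 35 - 5 b$)
$U^{2}{\left(s \right)} = \left(35 - 55\right)^{2} = \left(-20\right)^{2} = 400$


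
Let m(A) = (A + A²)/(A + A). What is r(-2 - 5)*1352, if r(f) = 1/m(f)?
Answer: -1352/3 ≈ -450.67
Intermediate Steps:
m(A) = (A + A²)/(2*A) (m(A) = (A + A²)/((2*A)) = (A + A²)*(1/(2*A)) = (A + A²)/(2*A))
r(f) = 1/(½ + f/2)
r(-2 - 5)*1352 = (2/(1 + (-2 - 5)))*1352 = (2/(1 - 7))*1352 = (2/(-6))*1352 = (2*(-⅙))*1352 = -⅓*1352 = -1352/3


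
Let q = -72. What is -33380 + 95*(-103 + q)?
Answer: -50005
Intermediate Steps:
-33380 + 95*(-103 + q) = -33380 + 95*(-103 - 72) = -33380 + 95*(-175) = -33380 - 16625 = -50005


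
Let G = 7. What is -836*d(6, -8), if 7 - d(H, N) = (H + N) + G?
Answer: -1672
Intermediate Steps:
d(H, N) = -H - N (d(H, N) = 7 - ((H + N) + 7) = 7 - (7 + H + N) = 7 + (-7 - H - N) = -H - N)
-836*d(6, -8) = -836*(-1*6 - 1*(-8)) = -836*(-6 + 8) = -836*2 = -1672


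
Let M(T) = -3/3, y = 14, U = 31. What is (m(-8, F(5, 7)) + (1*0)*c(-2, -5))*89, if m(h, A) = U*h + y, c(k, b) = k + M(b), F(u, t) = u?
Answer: -20826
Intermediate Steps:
M(T) = -1 (M(T) = -3*⅓ = -1)
c(k, b) = -1 + k (c(k, b) = k - 1 = -1 + k)
m(h, A) = 14 + 31*h (m(h, A) = 31*h + 14 = 14 + 31*h)
(m(-8, F(5, 7)) + (1*0)*c(-2, -5))*89 = ((14 + 31*(-8)) + (1*0)*(-1 - 2))*89 = ((14 - 248) + 0*(-3))*89 = (-234 + 0)*89 = -234*89 = -20826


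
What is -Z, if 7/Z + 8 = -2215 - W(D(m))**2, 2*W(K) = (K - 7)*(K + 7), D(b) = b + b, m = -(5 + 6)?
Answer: 28/198117 ≈ 0.00014133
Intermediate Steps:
m = -11 (m = -1*11 = -11)
D(b) = 2*b
W(K) = (-7 + K)*(7 + K)/2 (W(K) = ((K - 7)*(K + 7))/2 = ((-7 + K)*(7 + K))/2 = (-7 + K)*(7 + K)/2)
Z = -28/198117 (Z = 7/(-8 + (-2215 - (-49/2 + (2*(-11))**2/2)**2)) = 7/(-8 + (-2215 - (-49/2 + (1/2)*(-22)**2)**2)) = 7/(-8 + (-2215 - (-49/2 + (1/2)*484)**2)) = 7/(-8 + (-2215 - (-49/2 + 242)**2)) = 7/(-8 + (-2215 - (435/2)**2)) = 7/(-8 + (-2215 - 1*189225/4)) = 7/(-8 + (-2215 - 189225/4)) = 7/(-8 - 198085/4) = 7/(-198117/4) = 7*(-4/198117) = -28/198117 ≈ -0.00014133)
-Z = -1*(-28/198117) = 28/198117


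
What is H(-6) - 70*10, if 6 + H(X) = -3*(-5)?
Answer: -691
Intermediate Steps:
H(X) = 9 (H(X) = -6 - 3*(-5) = -6 + 15 = 9)
H(-6) - 70*10 = 9 - 70*10 = 9 - 700 = -691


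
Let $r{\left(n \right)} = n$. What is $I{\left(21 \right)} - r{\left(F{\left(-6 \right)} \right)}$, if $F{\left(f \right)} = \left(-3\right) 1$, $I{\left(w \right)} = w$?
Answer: $24$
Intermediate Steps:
$F{\left(f \right)} = -3$
$I{\left(21 \right)} - r{\left(F{\left(-6 \right)} \right)} = 21 - -3 = 21 + 3 = 24$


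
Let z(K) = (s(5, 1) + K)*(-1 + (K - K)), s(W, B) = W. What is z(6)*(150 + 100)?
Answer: -2750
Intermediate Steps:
z(K) = -5 - K (z(K) = (5 + K)*(-1 + (K - K)) = (5 + K)*(-1 + 0) = (5 + K)*(-1) = -5 - K)
z(6)*(150 + 100) = (-5 - 1*6)*(150 + 100) = (-5 - 6)*250 = -11*250 = -2750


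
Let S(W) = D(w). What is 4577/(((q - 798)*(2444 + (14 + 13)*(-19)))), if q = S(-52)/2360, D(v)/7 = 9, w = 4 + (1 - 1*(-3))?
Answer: -469640/158108349 ≈ -0.0029704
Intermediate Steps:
w = 8 (w = 4 + (1 + 3) = 4 + 4 = 8)
D(v) = 63 (D(v) = 7*9 = 63)
S(W) = 63
q = 63/2360 ≈ 0.026695
4577/(((q - 798)*(2444 + (14 + 13)*(-19)))) = 4577/(((63/2360 - 798)*(2444 + (14 + 13)*(-19)))) = 4577/((-1883217*(2444 + 27*(-19))/2360)) = 4577/((-1883217*(2444 - 513)/2360)) = 4577/((-1883217/2360*1931)) = 4577/(-3636492027/2360) = 4577*(-2360/3636492027) = -469640/158108349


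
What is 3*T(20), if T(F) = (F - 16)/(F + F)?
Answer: 3/10 ≈ 0.30000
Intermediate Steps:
T(F) = (-16 + F)/(2*F) (T(F) = (-16 + F)/((2*F)) = (-16 + F)*(1/(2*F)) = (-16 + F)/(2*F))
3*T(20) = 3*((1/2)*(-16 + 20)/20) = 3*((1/2)*(1/20)*4) = 3*(1/10) = 3/10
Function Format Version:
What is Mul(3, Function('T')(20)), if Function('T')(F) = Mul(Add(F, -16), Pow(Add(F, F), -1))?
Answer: Rational(3, 10) ≈ 0.30000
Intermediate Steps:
Function('T')(F) = Mul(Rational(1, 2), Pow(F, -1), Add(-16, F)) (Function('T')(F) = Mul(Add(-16, F), Pow(Mul(2, F), -1)) = Mul(Add(-16, F), Mul(Rational(1, 2), Pow(F, -1))) = Mul(Rational(1, 2), Pow(F, -1), Add(-16, F)))
Mul(3, Function('T')(20)) = Mul(3, Mul(Rational(1, 2), Pow(20, -1), Add(-16, 20))) = Mul(3, Mul(Rational(1, 2), Rational(1, 20), 4)) = Mul(3, Rational(1, 10)) = Rational(3, 10)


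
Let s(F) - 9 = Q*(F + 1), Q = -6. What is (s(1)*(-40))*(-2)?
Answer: -240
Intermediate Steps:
s(F) = 3 - 6*F (s(F) = 9 - 6*(F + 1) = 9 - 6*(1 + F) = 9 + (-6 - 6*F) = 3 - 6*F)
(s(1)*(-40))*(-2) = ((3 - 6*1)*(-40))*(-2) = ((3 - 6)*(-40))*(-2) = -3*(-40)*(-2) = 120*(-2) = -240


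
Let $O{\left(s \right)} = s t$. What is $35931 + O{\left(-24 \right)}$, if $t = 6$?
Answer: $35787$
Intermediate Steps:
$O{\left(s \right)} = 6 s$ ($O{\left(s \right)} = s 6 = 6 s$)
$35931 + O{\left(-24 \right)} = 35931 + 6 \left(-24\right) = 35931 - 144 = 35787$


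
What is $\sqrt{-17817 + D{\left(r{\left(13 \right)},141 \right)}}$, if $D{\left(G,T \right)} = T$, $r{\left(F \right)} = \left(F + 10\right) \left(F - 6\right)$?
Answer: $6 i \sqrt{491} \approx 132.95 i$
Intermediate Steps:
$r{\left(F \right)} = \left(-6 + F\right) \left(10 + F\right)$ ($r{\left(F \right)} = \left(10 + F\right) \left(-6 + F\right) = \left(-6 + F\right) \left(10 + F\right)$)
$\sqrt{-17817 + D{\left(r{\left(13 \right)},141 \right)}} = \sqrt{-17817 + 141} = \sqrt{-17676} = 6 i \sqrt{491}$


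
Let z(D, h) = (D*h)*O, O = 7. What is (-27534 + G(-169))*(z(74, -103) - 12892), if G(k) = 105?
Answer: 1817061534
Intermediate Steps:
z(D, h) = 7*D*h (z(D, h) = (D*h)*7 = 7*D*h)
(-27534 + G(-169))*(z(74, -103) - 12892) = (-27534 + 105)*(7*74*(-103) - 12892) = -27429*(-53354 - 12892) = -27429*(-66246) = 1817061534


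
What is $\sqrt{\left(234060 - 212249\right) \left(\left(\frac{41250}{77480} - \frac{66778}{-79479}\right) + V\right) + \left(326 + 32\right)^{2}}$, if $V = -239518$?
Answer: $\frac{i \sqrt{55027793965307732891517793}}{102633882} \approx 72277.0 i$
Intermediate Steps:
$\sqrt{\left(234060 - 212249\right) \left(\left(\frac{41250}{77480} - \frac{66778}{-79479}\right) + V\right) + \left(326 + 32\right)^{2}} = \sqrt{\left(234060 - 212249\right) \left(\left(\frac{41250}{77480} - \frac{66778}{-79479}\right) - 239518\right) + \left(326 + 32\right)^{2}} = \sqrt{21811 \left(\left(41250 \cdot \frac{1}{77480} - - \frac{66778}{79479}\right) - 239518\right) + 358^{2}} = \sqrt{21811 \left(\left(\frac{4125}{7748} + \frac{66778}{79479}\right) - 239518\right) + 128164} = \sqrt{21811 \left(\frac{845246819}{615803292} - 239518\right) + 128164} = \sqrt{21811 \left(- \frac{147495127646437}{615803292}\right) + 128164} = \sqrt{- \frac{3217016229096437407}{615803292} + 128164} = \sqrt{- \frac{3216937305283321519}{615803292}} = \frac{i \sqrt{55027793965307732891517793}}{102633882}$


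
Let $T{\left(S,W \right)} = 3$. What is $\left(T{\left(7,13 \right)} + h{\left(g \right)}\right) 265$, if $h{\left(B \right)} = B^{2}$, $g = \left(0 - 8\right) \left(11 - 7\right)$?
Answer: $272155$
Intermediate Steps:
$g = -32$ ($g = \left(-8\right) 4 = -32$)
$\left(T{\left(7,13 \right)} + h{\left(g \right)}\right) 265 = \left(3 + \left(-32\right)^{2}\right) 265 = \left(3 + 1024\right) 265 = 1027 \cdot 265 = 272155$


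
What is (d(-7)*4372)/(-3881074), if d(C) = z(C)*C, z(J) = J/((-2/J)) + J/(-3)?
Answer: -1017583/5821611 ≈ -0.17479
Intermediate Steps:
z(J) = -J²/2 - J/3 (z(J) = J*(-J/2) + J*(-⅓) = -J²/2 - J/3)
d(C) = -C²*(2 + 3*C)/6 (d(C) = (-C*(2 + 3*C)/6)*C = -C²*(2 + 3*C)/6)
(d(-7)*4372)/(-3881074) = (((⅙)*(-7)²*(-2 - 3*(-7)))*4372)/(-3881074) = (((⅙)*49*(-2 + 21))*4372)*(-1/3881074) = (((⅙)*49*19)*4372)*(-1/3881074) = ((931/6)*4372)*(-1/3881074) = (2035166/3)*(-1/3881074) = -1017583/5821611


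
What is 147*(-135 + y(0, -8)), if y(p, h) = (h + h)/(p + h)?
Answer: -19551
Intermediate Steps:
y(p, h) = 2*h/(h + p) (y(p, h) = (2*h)/(h + p) = 2*h/(h + p))
147*(-135 + y(0, -8)) = 147*(-135 + 2*(-8)/(-8 + 0)) = 147*(-135 + 2*(-8)/(-8)) = 147*(-135 + 2*(-8)*(-1/8)) = 147*(-135 + 2) = 147*(-133) = -19551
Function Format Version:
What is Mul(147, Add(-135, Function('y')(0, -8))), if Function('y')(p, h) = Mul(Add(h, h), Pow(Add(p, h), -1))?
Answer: -19551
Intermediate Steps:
Function('y')(p, h) = Mul(2, h, Pow(Add(h, p), -1)) (Function('y')(p, h) = Mul(Mul(2, h), Pow(Add(h, p), -1)) = Mul(2, h, Pow(Add(h, p), -1)))
Mul(147, Add(-135, Function('y')(0, -8))) = Mul(147, Add(-135, Mul(2, -8, Pow(Add(-8, 0), -1)))) = Mul(147, Add(-135, Mul(2, -8, Pow(-8, -1)))) = Mul(147, Add(-135, Mul(2, -8, Rational(-1, 8)))) = Mul(147, Add(-135, 2)) = Mul(147, -133) = -19551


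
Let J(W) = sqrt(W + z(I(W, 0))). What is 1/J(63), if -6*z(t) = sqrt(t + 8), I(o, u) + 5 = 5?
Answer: sqrt(3)/sqrt(189 - sqrt(2)) ≈ 0.12646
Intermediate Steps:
I(o, u) = 0 (I(o, u) = -5 + 5 = 0)
z(t) = -sqrt(8 + t)/6 (z(t) = -sqrt(t + 8)/6 = -sqrt(8 + t)/6)
J(W) = sqrt(W - sqrt(2)/3) (J(W) = sqrt(W - sqrt(8 + 0)/6) = sqrt(W - sqrt(2)/3))
1/J(63) = 1/(sqrt(-3*sqrt(2) + 9*63)/3) = 1/(sqrt(-3*sqrt(2) + 567)/3) = 1/(sqrt(567 - 3*sqrt(2))/3) = 3/sqrt(567 - 3*sqrt(2))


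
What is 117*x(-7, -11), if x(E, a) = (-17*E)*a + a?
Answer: -154440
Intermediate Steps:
x(E, a) = a - 17*E*a (x(E, a) = -17*E*a + a = a - 17*E*a)
117*x(-7, -11) = 117*(-11*(1 - 17*(-7))) = 117*(-11*(1 + 119)) = 117*(-11*120) = 117*(-1320) = -154440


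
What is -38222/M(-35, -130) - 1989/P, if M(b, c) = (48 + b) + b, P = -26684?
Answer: 509979803/293524 ≈ 1737.4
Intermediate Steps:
M(b, c) = 48 + 2*b
-38222/M(-35, -130) - 1989/P = -38222/(48 + 2*(-35)) - 1989/(-26684) = -38222/(48 - 70) - 1989*(-1/26684) = -38222/(-22) + 1989/26684 = -38222*(-1/22) + 1989/26684 = 19111/11 + 1989/26684 = 509979803/293524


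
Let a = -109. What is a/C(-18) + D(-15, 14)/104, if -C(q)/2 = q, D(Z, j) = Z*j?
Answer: -1181/234 ≈ -5.0470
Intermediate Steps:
C(q) = -2*q
a/C(-18) + D(-15, 14)/104 = -109/((-2*(-18))) - 15*14/104 = -109/36 - 210*1/104 = -109*1/36 - 105/52 = -109/36 - 105/52 = -1181/234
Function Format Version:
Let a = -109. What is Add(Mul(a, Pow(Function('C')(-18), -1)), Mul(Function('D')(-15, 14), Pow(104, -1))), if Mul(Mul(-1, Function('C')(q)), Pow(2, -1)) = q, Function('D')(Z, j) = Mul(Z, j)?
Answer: Rational(-1181, 234) ≈ -5.0470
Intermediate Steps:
Function('C')(q) = Mul(-2, q)
Add(Mul(a, Pow(Function('C')(-18), -1)), Mul(Function('D')(-15, 14), Pow(104, -1))) = Add(Mul(-109, Pow(Mul(-2, -18), -1)), Mul(Mul(-15, 14), Pow(104, -1))) = Add(Mul(-109, Pow(36, -1)), Mul(-210, Rational(1, 104))) = Add(Mul(-109, Rational(1, 36)), Rational(-105, 52)) = Add(Rational(-109, 36), Rational(-105, 52)) = Rational(-1181, 234)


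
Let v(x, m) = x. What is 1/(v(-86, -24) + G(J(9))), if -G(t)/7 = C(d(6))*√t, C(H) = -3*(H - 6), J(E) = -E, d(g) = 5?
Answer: -86/11365 + 63*I/11365 ≈ -0.0075671 + 0.0055433*I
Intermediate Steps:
C(H) = 18 - 3*H (C(H) = -3*(-6 + H) = 18 - 3*H)
G(t) = -21*√t (G(t) = -7*(18 - 3*5)*√t = -7*(18 - 15)*√t = -21*√t)
1/(v(-86, -24) + G(J(9))) = 1/(-86 - 21*3*I) = 1/(-86 - 63*I) = (-86 + 63*I)/11365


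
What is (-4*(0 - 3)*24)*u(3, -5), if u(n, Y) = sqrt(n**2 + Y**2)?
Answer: 288*sqrt(34) ≈ 1679.3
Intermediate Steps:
u(n, Y) = sqrt(Y**2 + n**2)
(-4*(0 - 3)*24)*u(3, -5) = (-4*(0 - 3)*24)*sqrt((-5)**2 + 3**2) = (-4*(-3)*24)*sqrt(25 + 9) = (12*24)*sqrt(34) = 288*sqrt(34)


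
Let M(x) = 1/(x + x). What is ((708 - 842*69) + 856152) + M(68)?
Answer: 108631633/136 ≈ 7.9876e+5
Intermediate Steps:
M(x) = 1/(2*x)
((708 - 842*69) + 856152) + M(68) = ((708 - 842*69) + 856152) + (½)/68 = ((708 - 58098) + 856152) + (½)*(1/68) = (-57390 + 856152) + 1/136 = 798762 + 1/136 = 108631633/136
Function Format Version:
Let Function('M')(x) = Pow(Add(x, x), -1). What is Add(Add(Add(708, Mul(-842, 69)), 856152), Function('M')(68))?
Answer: Rational(108631633, 136) ≈ 7.9876e+5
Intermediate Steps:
Function('M')(x) = Mul(Rational(1, 2), Pow(x, -1)) (Function('M')(x) = Pow(Mul(2, x), -1) = Mul(Rational(1, 2), Pow(x, -1)))
Add(Add(Add(708, Mul(-842, 69)), 856152), Function('M')(68)) = Add(Add(Add(708, Mul(-842, 69)), 856152), Mul(Rational(1, 2), Pow(68, -1))) = Add(Add(Add(708, -58098), 856152), Mul(Rational(1, 2), Rational(1, 68))) = Add(Add(-57390, 856152), Rational(1, 136)) = Add(798762, Rational(1, 136)) = Rational(108631633, 136)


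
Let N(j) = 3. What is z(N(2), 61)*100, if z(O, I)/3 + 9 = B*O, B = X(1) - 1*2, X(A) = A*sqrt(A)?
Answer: -3600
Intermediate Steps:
X(A) = A**(3/2)
B = -1 (B = 1**(3/2) - 1*2 = 1 - 2 = -1)
z(O, I) = -27 - 3*O (z(O, I) = -27 + 3*(-O) = -27 - 3*O)
z(N(2), 61)*100 = (-27 - 3*3)*100 = (-27 - 9)*100 = -36*100 = -3600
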